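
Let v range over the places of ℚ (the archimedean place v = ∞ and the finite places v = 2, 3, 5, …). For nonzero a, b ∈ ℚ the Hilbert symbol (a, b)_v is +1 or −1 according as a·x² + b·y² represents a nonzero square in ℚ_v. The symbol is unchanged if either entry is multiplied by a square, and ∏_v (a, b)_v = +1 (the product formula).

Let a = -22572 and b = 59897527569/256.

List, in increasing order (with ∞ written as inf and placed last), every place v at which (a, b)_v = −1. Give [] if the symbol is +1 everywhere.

Mod squares: a ≡ -627, b ≡ 209. Check v ∈ {∞, 2, 3, 11, 19}.
v=11: a=11^1·(≡5), b=11^3·(≡10) mod 11; (5|11)=+1, (10|11)=-1; (−1)^{1·3·5}·(+1)^3·(-1)^1 = +1.
v=3: a=3^3·(≡1), b=3^8·(≡2) mod 3; (1|3)=+1, (2|3)=-1; (−1)^{3·8·1}·(+1)^8·(-1)^3 = -1.
v=2: v_2(a)=2, v_2(b)=-8; units ≡ 5, 1 (mod 8); ε·ε+αω+βω = 0·0+2·0+-8·1 ≡ 0  ⇒  (a,b)_2 = +1.
v=19: a=19^1·(≡9), b=19^3·(≡7) mod 19; (9|19)=+1, (7|19)=+1; (−1)^{1·3·9}·(+1)^3·(+1)^1 = -1.
v=∞: -627 < 0 and 209 > 0  ⇒  (a,b)_∞ = +1.
(-627, 209 / ℚ) ramifies at {3, 19}: a division algebra.

[3, 19]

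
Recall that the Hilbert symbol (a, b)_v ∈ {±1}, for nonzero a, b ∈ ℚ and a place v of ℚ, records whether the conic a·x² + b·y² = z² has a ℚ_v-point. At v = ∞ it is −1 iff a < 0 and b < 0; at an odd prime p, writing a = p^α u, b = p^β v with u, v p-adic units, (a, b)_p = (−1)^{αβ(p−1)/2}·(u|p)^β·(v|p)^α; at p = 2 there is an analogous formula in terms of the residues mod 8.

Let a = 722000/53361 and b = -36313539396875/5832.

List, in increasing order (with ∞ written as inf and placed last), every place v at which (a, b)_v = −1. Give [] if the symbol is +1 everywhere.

[2, 13]

Mod squares: a ≡ 5, b ≡ -2470. Check v ∈ {∞, 2, 3, 5, 7, 11, 13, 19}.
v=11: a=11^-2·(≡4), b=11^0·(≡9) mod 11; (4|11)=+1, (9|11)=+1; (−1)^{-2·0·5}·(+1)^0·(+1)^-2 = +1.
v=2: v_2(a)=4, v_2(b)=-3; units ≡ 5, 5 (mod 8); ε·ε+αω+βω = 0·0+4·1+-3·1 ≡ 1  ⇒  (a,b)_2 = -1.
v=19: a=19^2·(≡9), b=19^7·(≡3) mod 19; (9|19)=+1, (3|19)=-1; (−1)^{2·7·9}·(+1)^7·(-1)^2 = +1.
v=5: a=5^3·(≡1), b=5^5·(≡4) mod 5; (1|5)=+1, (4|5)=+1; (−1)^{3·5·2}·(+1)^5·(+1)^3 = +1.
v=3: a=3^-2·(≡2), b=3^-6·(≡2) mod 3; (2|3)=-1, (2|3)=-1; (−1)^{-2·-6·1}·(-1)^-6·(-1)^-2 = +1.
v=13: a=13^0·(≡5), b=13^1·(≡7) mod 13; (5|13)=-1, (7|13)=-1; (−1)^{0·1·6}·(-1)^1·(-1)^0 = -1.
v=∞: 5 > 0 and -2470 < 0  ⇒  (a,b)_∞ = +1.
v=7: a=7^-2·(≡5), b=7^0·(≡1) mod 7; (5|7)=-1, (1|7)=+1; (−1)^{-2·0·3}·(-1)^0·(+1)^-2 = +1.
Ram(5, -2470) = {2, 13}; no ℚ_2-point on the conic.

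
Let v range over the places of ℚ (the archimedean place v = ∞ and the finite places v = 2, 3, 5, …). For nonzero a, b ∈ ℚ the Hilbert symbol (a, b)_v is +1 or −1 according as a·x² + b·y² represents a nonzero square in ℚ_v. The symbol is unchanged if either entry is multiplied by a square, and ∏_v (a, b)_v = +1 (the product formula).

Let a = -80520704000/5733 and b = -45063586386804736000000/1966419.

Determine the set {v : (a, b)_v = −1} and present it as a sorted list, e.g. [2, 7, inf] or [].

Mod squares: a ≡ -12155, b ≡ -91. Check v ∈ {∞, 2, 3, 5, 7, 11, 13, 17, 29}.
v=13: a=13^-1·(≡9), b=13^-1·(≡2) mod 13; (9|13)=+1, (2|13)=-1; (−1)^{-1·-1·6}·(+1)^-1·(-1)^-1 = -1.
v=2: v_2(a)=12, v_2(b)=24; units ≡ 5, 5 (mod 8); ε·ε+αω+βω = 0·0+12·1+24·1 ≡ 0  ⇒  (a,b)_2 = +1.
v=29: a=29^2·(≡4), b=29^6·(≡7) mod 29; (4|29)=+1, (7|29)=+1; (−1)^{2·6·14}·(+1)^6·(+1)^2 = +1.
v=3: a=3^-2·(≡1), b=3^-2·(≡2) mod 3; (1|3)=+1, (2|3)=-1; (−1)^{-2·-2·1}·(+1)^-2·(-1)^-2 = +1.
v=∞: -12155 < 0 and -91 < 0  ⇒  (a,b)_∞ = -1.
v=17: a=17^1·(≡13), b=17^2·(≡11) mod 17; (13|17)=+1, (11|17)=-1; (−1)^{1·2·8}·(+1)^2·(-1)^1 = -1.
v=11: a=11^1·(≡2), b=11^0·(≡2) mod 11; (2|11)=-1, (2|11)=-1; (−1)^{1·0·5}·(-1)^0·(-1)^1 = -1.
v=7: a=7^-2·(≡1), b=7^-5·(≡1) mod 7; (1|7)=+1, (1|7)=+1; (−1)^{-2·-5·3}·(+1)^-5·(+1)^-2 = +1.
v=5: a=5^3·(≡1), b=5^6·(≡4) mod 5; (1|5)=+1, (4|5)=+1; (−1)^{3·6·2}·(+1)^6·(+1)^3 = +1.
|Ram(-12155, -91)| = 4, even; anisotropic at {11, 13, 17, ∞}.

[11, 13, 17, inf]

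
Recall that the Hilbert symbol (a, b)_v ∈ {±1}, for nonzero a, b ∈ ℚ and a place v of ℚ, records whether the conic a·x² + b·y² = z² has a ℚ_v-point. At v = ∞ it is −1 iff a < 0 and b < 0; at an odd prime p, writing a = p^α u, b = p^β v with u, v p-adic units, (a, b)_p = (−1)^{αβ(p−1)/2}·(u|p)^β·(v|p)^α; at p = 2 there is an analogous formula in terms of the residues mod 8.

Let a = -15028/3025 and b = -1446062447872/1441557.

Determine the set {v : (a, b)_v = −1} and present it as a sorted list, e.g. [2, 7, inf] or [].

[2, inf]

(a, b) ≡ (-13, -1729) mod (ℚ^×)²; places V = {2, 3, 5, 7, 11, 13, 17, 19, 37, ∞}.
(a,b)_19: α=0, u≡5; β=3, v≡4 (mod 19); (5|19)=+1, (4|19)=+1; sign (−1)^0·+1^3·+1^0 = +1.
(a,b)_11: α=-2, u≡3; β=0, v≡5 (mod 11); (3|11)=+1, (5|11)=+1; sign (−1)^0·+1^0·+1^-2 = +1.
(a,b)_13: α=1, u≡3; β=-1, v≡3 (mod 13); (3|13)=+1, (3|13)=+1; sign (−1)^0·+1^-1·+1^1 = +1.
(a,b)_37: α=0, u≡13; β=-2, v≡10 (mod 37); (13|37)=-1, (10|37)=+1; sign (−1)^0·-1^-2·+1^0 = +1.
(a,b)_7: α=0, u≡1; β=7, v≡5 (mod 7); (1|7)=+1, (5|7)=-1; sign (−1)^0·+1^7·-1^0 = +1.
(a,b)_3: α=0, u≡2; β=-4, v≡2 (mod 3); (2|3)=-1, (2|3)=-1; sign (−1)^0·-1^-4·-1^0 = +1.
(a,b)_17: α=2, u≡1; β=0, v≡5 (mod 17); (1|17)=+1, (5|17)=-1; sign (−1)^0·+1^0·-1^2 = +1.
(a,b)_∞: sgn(-13)=−, sgn(-1729)=−, so -1.
(a,b)_5: α=-2, u≡2; β=0, v≡4 (mod 5); (2|5)=-1, (4|5)=+1; sign (−1)^0·-1^0·+1^-2 = +1.
(a,b)_2: α=2, β=8; u≡3, v≡7 (mod 8); ε(u)ε(v)=1·1, αω(v)=2·0, βω(u)=8·1; sum ≡ 1  ⇒  -1.
(-13, -1729 / ℚ) ramifies at {2, ∞}: a division algebra.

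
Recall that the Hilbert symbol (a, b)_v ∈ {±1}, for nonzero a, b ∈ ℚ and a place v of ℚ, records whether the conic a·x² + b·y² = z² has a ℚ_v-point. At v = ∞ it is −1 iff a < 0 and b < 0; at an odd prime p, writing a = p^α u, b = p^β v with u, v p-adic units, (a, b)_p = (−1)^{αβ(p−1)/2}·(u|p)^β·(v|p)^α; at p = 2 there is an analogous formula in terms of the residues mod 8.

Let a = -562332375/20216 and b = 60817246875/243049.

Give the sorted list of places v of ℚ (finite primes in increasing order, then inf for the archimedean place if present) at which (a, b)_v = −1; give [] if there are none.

[3, 7, 17, 37]

Mod squares: a ≡ -3570, b ≡ 89355. Check v ∈ {∞, 2, 3, 5, 7, 11, 17, 19, 23, 29, 37}.
v=23: a=23^0·(≡16), b=23^1·(≡15) mod 23; (16|23)=+1, (15|23)=-1; (−1)^{0·1·11}·(+1)^1·(-1)^0 = +1.
v=29: a=29^0·(≡14), b=29^-2·(≡1) mod 29; (14|29)=-1, (1|29)=+1; (−1)^{0·-2·14}·(-1)^-2·(+1)^0 = +1.
v=7: a=7^-1·(≡1), b=7^1·(≡2) mod 7; (1|7)=+1, (2|7)=+1; (−1)^{-1·1·3}·(+1)^1·(+1)^-1 = -1.
v=∞: -3570 < 0 and 89355 > 0  ⇒  (a,b)_∞ = +1.
v=37: a=37^0·(≡23), b=37^1·(≡12) mod 37; (23|37)=-1, (12|37)=+1; (−1)^{0·1·18}·(-1)^1·(+1)^0 = -1.
v=17: a=17^1·(≡7), b=17^-2·(≡7) mod 17; (7|17)=-1, (7|17)=-1; (−1)^{1·-2·8}·(-1)^-2·(-1)^1 = -1.
v=2: v_2(a)=-3, v_2(b)=0; units ≡ 7, 3 (mod 8); ε·ε+αω+βω = 1·1+-3·1+0·0 ≡ 0  ⇒  (a,b)_2 = +1.
v=3: a=3^7·(≡1), b=3^3·(≡1) mod 3; (1|3)=+1, (1|3)=+1; (−1)^{7·3·1}·(+1)^3·(+1)^7 = -1.
v=19: a=19^-2·(≡15), b=19^0·(≡5) mod 19; (15|19)=-1, (5|19)=+1; (−1)^{-2·0·9}·(-1)^0·(+1)^-2 = +1.
v=11: a=11^2·(≡9), b=11^2·(≡2) mod 11; (9|11)=+1, (2|11)=-1; (−1)^{2·2·5}·(+1)^2·(-1)^2 = +1.
v=5: a=5^3·(≡1), b=5^5·(≡1) mod 5; (1|5)=+1, (1|5)=+1; (−1)^{3·5·2}·(+1)^5·(+1)^3 = +1.
Ram(-3570, 89355) = {3, 7, 17, 37}; no ℚ_3-point on the conic.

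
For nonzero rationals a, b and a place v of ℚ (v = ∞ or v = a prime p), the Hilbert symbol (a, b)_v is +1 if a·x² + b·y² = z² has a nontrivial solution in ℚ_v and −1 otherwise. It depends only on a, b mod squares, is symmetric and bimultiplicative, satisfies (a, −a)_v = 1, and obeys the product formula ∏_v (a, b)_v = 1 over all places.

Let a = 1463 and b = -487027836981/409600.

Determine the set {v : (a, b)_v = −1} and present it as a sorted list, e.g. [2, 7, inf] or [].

Mod squares: a ≡ 1463, b ≡ -101269. Check v ∈ {∞, 2, 3, 5, 7, 11, 17, 19, 23, 37, 43}.
v=7: a=7^1·(≡6), b=7^1·(≡4) mod 7; (6|7)=-1, (4|7)=+1; (−1)^{1·1·3}·(-1)^1·(+1)^1 = +1.
v=3: a=3^0·(≡2), b=3^2·(≡2) mod 3; (2|3)=-1, (2|3)=-1; (−1)^{0·2·1}·(-1)^2·(-1)^0 = +1.
v=37: a=37^0·(≡20), b=37^1·(≡10) mod 37; (20|37)=-1, (10|37)=+1; (−1)^{0·1·18}·(-1)^1·(+1)^0 = -1.
v=5: a=5^0·(≡3), b=5^-2·(≡1) mod 5; (3|5)=-1, (1|5)=+1; (−1)^{0·-2·2}·(-1)^-2·(+1)^0 = +1.
v=∞: 1463 > 0 and -101269 < 0  ⇒  (a,b)_∞ = +1.
v=43: a=43^0·(≡1), b=43^2·(≡19) mod 43; (1|43)=+1, (19|43)=-1; (−1)^{0·2·21}·(+1)^2·(-1)^0 = +1.
v=23: a=23^0·(≡14), b=23^1·(≡6) mod 23; (14|23)=-1, (6|23)=+1; (−1)^{0·1·11}·(-1)^1·(+1)^0 = -1.
v=19: a=19^1·(≡1), b=19^0·(≡6) mod 19; (1|19)=+1, (6|19)=+1; (−1)^{1·0·9}·(+1)^0·(+1)^1 = +1.
v=17: a=17^0·(≡1), b=17^3·(≡7) mod 17; (1|17)=+1, (7|17)=-1; (−1)^{0·3·8}·(+1)^3·(-1)^0 = +1.
v=2: v_2(a)=0, v_2(b)=-14; units ≡ 7, 3 (mod 8); ε·ε+αω+βω = 1·1+0·1+-14·0 ≡ 1  ⇒  (a,b)_2 = -1.
v=11: a=11^1·(≡1), b=11^0·(≡10) mod 11; (1|11)=+1, (10|11)=-1; (−1)^{1·0·5}·(+1)^0·(-1)^1 = -1.
(1463, -101269 / ℚ) ramifies at {2, 11, 23, 37}: a division algebra.

[2, 11, 23, 37]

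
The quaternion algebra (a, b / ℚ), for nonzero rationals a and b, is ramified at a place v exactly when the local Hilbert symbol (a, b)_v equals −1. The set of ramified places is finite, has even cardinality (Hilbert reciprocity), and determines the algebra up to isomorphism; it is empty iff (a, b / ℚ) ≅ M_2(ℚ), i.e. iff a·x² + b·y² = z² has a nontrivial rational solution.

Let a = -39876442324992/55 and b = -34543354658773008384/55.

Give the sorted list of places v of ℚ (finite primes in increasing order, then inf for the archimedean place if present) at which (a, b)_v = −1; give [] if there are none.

(a, b) ≡ (-4290, -14630) mod (ℚ^×)²; places V = {2, 3, 5, 7, 11, 13, 19, ∞}.
(a,b)_2: α=17, β=23; u≡7, v≡5 (mod 8); ε(u)ε(v)=1·0, αω(v)=17·1, βω(u)=23·0; sum ≡ 1  ⇒  -1.
(a,b)_19: α=2, u≡11; β=3, v≡5 (mod 19); (11|19)=+1, (5|19)=+1; sign (−1)^0·+1^3·+1^2 = +1.
(a,b)_13: α=1, u≡2; β=0, v≡5 (mod 13); (2|13)=-1, (5|13)=-1; sign (−1)^0·-1^0·-1^1 = -1.
(a,b)_11: α=-1, u≡7; β=-1, v≡1 (mod 11); (7|11)=-1, (1|11)=+1; sign (−1)^1·-1^-1·+1^-1 = +1.
(a,b)_5: α=-1, u≡3; β=-1, v≡1 (mod 5); (3|5)=-1, (1|5)=+1; sign (−1)^0·-1^-1·+1^-1 = -1.
(a,b)_3: α=3, u≡1; β=6, v≡1 (mod 3); (1|3)=+1, (1|3)=+1; sign (−1)^0·+1^6·+1^3 = +1.
(a,b)_∞: sgn(-4290)=−, sgn(-14630)=−, so -1.
(a,b)_7: α=4, u≡2; β=7, v≡3 (mod 7); (2|7)=+1, (3|7)=-1; sign (−1)^0·+1^7·-1^4 = +1.
(-4290, -14630 / ℚ) ramifies at {2, 5, 13, ∞}: a division algebra.

[2, 5, 13, inf]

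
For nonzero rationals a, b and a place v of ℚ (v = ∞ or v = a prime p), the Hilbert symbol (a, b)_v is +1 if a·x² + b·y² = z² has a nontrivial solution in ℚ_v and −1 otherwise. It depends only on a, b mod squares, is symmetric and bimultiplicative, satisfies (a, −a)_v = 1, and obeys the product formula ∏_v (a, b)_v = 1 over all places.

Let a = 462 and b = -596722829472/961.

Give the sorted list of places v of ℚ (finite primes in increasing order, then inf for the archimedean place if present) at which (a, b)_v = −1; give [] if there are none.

[3, 11]

(a, b) ≡ (462, -42) mod (ℚ^×)²; places V = {2, 3, 7, 11, 31, 43, ∞}.
(a,b)_31: α=0, u≡28; β=-2, v≡20 (mod 31); (28|31)=+1, (20|31)=+1; sign (−1)^0·+1^-2·+1^0 = +1.
(a,b)_43: α=0, u≡32; β=2, v≡41 (mod 43); (32|43)=-1, (41|43)=+1; sign (−1)^0·-1^2·+1^0 = +1.
(a,b)_7: α=1, u≡3; β=3, v≡1 (mod 7); (3|7)=-1, (1|7)=+1; sign (−1)^1·-1^3·+1^1 = +1.
(a,b)_∞: sgn(462)=+, sgn(-42)=−, so +1.
(a,b)_2: α=1, β=5; u≡7, v≡3 (mod 8); ε(u)ε(v)=1·1, αω(v)=1·1, βω(u)=5·0; sum ≡ 0  ⇒  +1.
(a,b)_3: α=1, u≡1; β=5, v≡1 (mod 3); (1|3)=+1, (1|3)=+1; sign (−1)^1·+1^5·+1^1 = -1.
(a,b)_11: α=1, u≡9; β=2, v≡6 (mod 11); (9|11)=+1, (6|11)=-1; sign (−1)^0·+1^2·-1^1 = -1.
(462, -42 / ℚ) ramifies at {3, 11}: a division algebra.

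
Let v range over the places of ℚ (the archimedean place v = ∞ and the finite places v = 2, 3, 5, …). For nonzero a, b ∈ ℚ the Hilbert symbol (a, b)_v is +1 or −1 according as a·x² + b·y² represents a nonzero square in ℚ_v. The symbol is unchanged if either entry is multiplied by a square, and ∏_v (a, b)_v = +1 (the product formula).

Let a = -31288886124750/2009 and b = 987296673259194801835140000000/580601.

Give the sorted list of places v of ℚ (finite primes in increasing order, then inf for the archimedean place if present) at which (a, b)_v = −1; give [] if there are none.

Mod squares: a ≡ -368590, b ≡ 4238785. Check v ∈ {∞, 2, 3, 5, 7, 17, 19, 23, 29, 31, 41}.
v=23: a=23^2·(≡8), b=23^5·(≡5) mod 23; (8|23)=+1, (5|23)=-1; (−1)^{2·5·11}·(+1)^5·(-1)^2 = +1.
v=2: v_2(a)=1, v_2(b)=8; units ≡ 1, 1 (mod 8); ε·ε+αω+βω = 0·0+1·0+8·0 ≡ 0  ⇒  (a,b)_2 = +1.
v=3: a=3^6·(≡2), b=3^4·(≡1) mod 3; (2|3)=-1, (1|3)=+1; (−1)^{6·4·1}·(-1)^4·(+1)^6 = +1.
v=17: a=17^0·(≡8), b=17^-2·(≡7) mod 17; (8|17)=+1, (7|17)=-1; (−1)^{0·-2·8}·(+1)^-2·(-1)^0 = +1.
v=29: a=29^1·(≡15), b=29^3·(≡20) mod 29; (15|29)=-1, (20|29)=+1; (−1)^{1·3·14}·(-1)^3·(+1)^1 = -1.
v=19: a=19^2·(≡8), b=19^4·(≡10) mod 19; (8|19)=-1, (10|19)=-1; (−1)^{2·4·9}·(-1)^4·(-1)^2 = +1.
v=5: a=5^3·(≡3), b=5^7·(≡2) mod 5; (3|5)=-1, (2|5)=-1; (−1)^{3·7·2}·(-1)^7·(-1)^3 = +1.
v=31: a=31^1·(≡28), b=31^3·(≡25) mod 31; (28|31)=+1, (25|31)=+1; (−1)^{1·3·15}·(+1)^3·(+1)^1 = -1.
v=41: a=41^-1·(≡19), b=41^-1·(≡7) mod 41; (19|41)=-1, (7|41)=-1; (−1)^{-1·-1·20}·(-1)^-1·(-1)^-1 = +1.
v=∞: -368590 < 0 and 4238785 > 0  ⇒  (a,b)_∞ = +1.
v=7: a=7^-2·(≡2), b=7^-2·(≡5) mod 7; (2|7)=+1, (5|7)=-1; (−1)^{-2·-2·3}·(+1)^-2·(-1)^-2 = +1.
(-368590, 4238785 / ℚ) ramifies at {29, 31}: a division algebra.

[29, 31]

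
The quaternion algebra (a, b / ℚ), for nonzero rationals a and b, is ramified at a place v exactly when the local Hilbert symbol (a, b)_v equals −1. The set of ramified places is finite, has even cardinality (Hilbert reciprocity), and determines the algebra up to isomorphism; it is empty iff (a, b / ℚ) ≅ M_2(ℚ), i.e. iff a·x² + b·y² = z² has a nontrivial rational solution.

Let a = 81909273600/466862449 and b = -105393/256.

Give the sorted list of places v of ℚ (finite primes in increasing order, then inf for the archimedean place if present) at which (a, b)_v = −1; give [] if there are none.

(a, b) ≡ (4389, -57) mod (ℚ^×)²; places V = {2, 3, 5, 7, 11, 17, 19, 31, 41, 43, ∞}.
(a,b)_19: α=1, u≡8; β=1, v≡17 (mod 19); (8|19)=-1, (17|19)=+1; sign (−1)^1·-1^1·+1^1 = +1.
(a,b)_2: α=10, β=-8; u≡5, v≡7 (mod 8); ε(u)ε(v)=0·1, αω(v)=10·0, βω(u)=-8·1; sum ≡ 0  ⇒  +1.
(a,b)_11: α=1, u≡3; β=0, v≡3 (mod 11); (3|11)=+1, (3|11)=+1; sign (−1)^0·+1^0·+1^1 = +1.
(a,b)_∞: sgn(4389)=+, sgn(-57)=−, so +1.
(a,b)_3: α=7, u≡2; β=1, v≡2 (mod 3); (2|3)=-1, (2|3)=-1; sign (−1)^1·-1^1·-1^7 = -1.
(a,b)_41: α=-2, u≡33; β=0, v≡10 (mod 41); (33|41)=+1, (10|41)=+1; sign (−1)^0·+1^0·+1^-2 = +1.
(a,b)_43: α=0, u≡27; β=2, v≡7 (mod 43); (27|43)=-1, (7|43)=-1; sign (−1)^0·-1^2·-1^0 = +1.
(a,b)_31: α=-2, u≡1; β=0, v≡28 (mod 31); (1|31)=+1, (28|31)=+1; sign (−1)^0·+1^0·+1^-2 = +1.
(a,b)_5: α=2, u≡1; β=0, v≡2 (mod 5); (1|5)=+1, (2|5)=-1; sign (−1)^0·+1^0·-1^2 = +1.
(a,b)_17: α=-2, u≡5; β=0, v≡7 (mod 17); (5|17)=-1, (7|17)=-1; sign (−1)^0·-1^0·-1^-2 = +1.
(a,b)_7: α=1, u≡1; β=0, v≡5 (mod 7); (1|7)=+1, (5|7)=-1; sign (−1)^0·+1^0·-1^1 = -1.
Ram(4389, -57) = {3, 7}; no ℚ_3-point on the conic.

[3, 7]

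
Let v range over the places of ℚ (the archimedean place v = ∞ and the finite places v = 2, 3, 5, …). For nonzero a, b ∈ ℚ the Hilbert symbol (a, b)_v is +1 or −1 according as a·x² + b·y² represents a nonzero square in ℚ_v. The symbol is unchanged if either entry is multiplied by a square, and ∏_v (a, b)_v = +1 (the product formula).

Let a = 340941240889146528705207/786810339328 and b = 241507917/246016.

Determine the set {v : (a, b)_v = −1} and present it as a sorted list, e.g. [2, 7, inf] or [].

[7, 37]

Mod squares: a ≡ 3731, b ≡ 1517. Check v ∈ {∞, 2, 3, 7, 13, 19, 31, 37, 41}.
v=2: v_2(a)=-16, v_2(b)=-8; units ≡ 3, 5 (mod 8); ε·ε+αω+βω = 1·0+-16·1+-8·1 ≡ 0  ⇒  (a,b)_2 = +1.
v=31: a=31^-4·(≡17), b=31^-2·(≡27) mod 31; (17|31)=-1, (27|31)=-1; (−1)^{-4·-2·15}·(-1)^-2·(-1)^-4 = +1.
v=7: a=7^3·(≡2), b=7^2·(≡5) mod 7; (2|7)=+1, (5|7)=-1; (−1)^{3·2·3}·(+1)^2·(-1)^3 = -1.
v=∞: 3731 > 0 and 1517 > 0  ⇒  (a,b)_∞ = +1.
v=37: a=37^4·(≡17), b=37^1·(≡36) mod 37; (17|37)=-1, (36|37)=+1; (−1)^{4·1·18}·(-1)^1·(+1)^4 = -1.
v=13: a=13^-1·(≡1), b=13^0·(≡10) mod 13; (1|13)=+1, (10|13)=+1; (−1)^{-1·0·6}·(+1)^0·(+1)^-1 = +1.
v=41: a=41^3·(≡37), b=41^1·(≡21) mod 41; (37|41)=+1, (21|41)=+1; (−1)^{3·1·20}·(+1)^1·(+1)^3 = +1.
v=19: a=19^4·(≡5), b=19^2·(≡16) mod 19; (5|19)=+1, (16|19)=+1; (−1)^{4·2·9}·(+1)^2·(+1)^4 = +1.
v=3: a=3^10·(≡2), b=3^2·(≡2) mod 3; (2|3)=-1, (2|3)=-1; (−1)^{10·2·1}·(-1)^2·(-1)^10 = +1.
|Ram(3731, 1517)| = 2, even; anisotropic at {7, 37}.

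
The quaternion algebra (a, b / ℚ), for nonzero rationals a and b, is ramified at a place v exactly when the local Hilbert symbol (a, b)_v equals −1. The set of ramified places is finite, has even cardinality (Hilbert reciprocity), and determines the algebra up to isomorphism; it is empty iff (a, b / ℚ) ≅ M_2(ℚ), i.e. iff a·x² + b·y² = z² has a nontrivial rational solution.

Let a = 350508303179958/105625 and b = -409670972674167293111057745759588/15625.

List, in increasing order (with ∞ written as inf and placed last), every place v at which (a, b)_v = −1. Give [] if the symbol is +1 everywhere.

Mod squares: a ≡ 70294422, b ≡ -996353. Check v ∈ {∞, 2, 3, 5, 7, 11, 13, 17, 29, 31, 43, 47}.
v=13: a=13^-2·(≡1), b=13^0·(≡6) mod 13; (1|13)=+1, (6|13)=-1; (−1)^{-2·0·6}·(+1)^0·(-1)^-2 = +1.
v=17: a=17^1·(≡11), b=17^3·(≡12) mod 17; (11|17)=-1, (12|17)=-1; (−1)^{1·3·8}·(-1)^3·(-1)^1 = +1.
v=11: a=11^3·(≡7), b=11^2·(≡5) mod 11; (7|11)=-1, (5|11)=+1; (−1)^{3·2·5}·(-1)^2·(+1)^3 = +1.
v=5: a=5^-4·(≡2), b=5^-6·(≡2) mod 5; (2|5)=-1, (2|5)=-1; (−1)^{-4·-6·2}·(-1)^-6·(-1)^-4 = +1.
v=47: a=47^1·(≡41), b=47^3·(≡41) mod 47; (41|47)=-1, (41|47)=-1; (−1)^{1·3·23}·(-1)^3·(-1)^1 = -1.
v=∞: 70294422 > 0 and -996353 < 0  ⇒  (a,b)_∞ = +1.
v=2: v_2(a)=1, v_2(b)=2; units ≡ 3, 7 (mod 8); ε·ε+αω+βω = 1·1+1·0+2·1 ≡ 1  ⇒  (a,b)_2 = -1.
v=29: a=29^2·(≡15), b=29^5·(≡14) mod 29; (15|29)=-1, (14|29)=-1; (−1)^{2·5·14}·(-1)^5·(-1)^2 = -1.
v=7: a=7^2·(≡2), b=7^6·(≡3) mod 7; (2|7)=+1, (3|7)=-1; (−1)^{2·6·3}·(+1)^6·(-1)^2 = +1.
v=3: a=3^1·(≡1), b=3^2·(≡1) mod 3; (1|3)=+1, (1|3)=+1; (−1)^{1·2·1}·(+1)^2·(+1)^1 = +1.
v=43: a=43^1·(≡40), b=43^3·(≡13) mod 43; (40|43)=+1, (13|43)=+1; (−1)^{1·3·21}·(+1)^3·(+1)^1 = -1.
v=31: a=31^1·(≡20), b=31^2·(≡1) mod 31; (20|31)=+1, (1|31)=+1; (−1)^{1·2·15}·(+1)^2·(+1)^1 = +1.
|Ram(70294422, -996353)| = 4, even; anisotropic at {2, 29, 43, 47}.

[2, 29, 43, 47]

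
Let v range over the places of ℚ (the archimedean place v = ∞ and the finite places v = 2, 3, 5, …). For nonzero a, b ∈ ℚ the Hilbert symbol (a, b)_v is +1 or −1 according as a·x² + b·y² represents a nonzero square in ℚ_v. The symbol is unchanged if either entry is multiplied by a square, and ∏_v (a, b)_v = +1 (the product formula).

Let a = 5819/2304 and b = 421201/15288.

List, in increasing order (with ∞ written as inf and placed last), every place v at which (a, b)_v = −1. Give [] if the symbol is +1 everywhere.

[3, 13]

(a, b) ≡ (11, 78) mod (ℚ^×)²; places V = {2, 3, 7, 11, 13, 23, 59, ∞}.
(a,b)_59: α=0, u≡32; β=2, v≡51 (mod 59); (32|59)=-1, (51|59)=+1; sign (−1)^0·-1^2·+1^0 = +1.
(a,b)_7: α=0, u≡2; β=-2, v≡1 (mod 7); (2|7)=+1, (1|7)=+1; sign (−1)^0·+1^-2·+1^0 = +1.
(a,b)_2: α=-8, β=-3; u≡3, v≡7 (mod 8); ε(u)ε(v)=1·1, αω(v)=-8·0, βω(u)=-3·1; sum ≡ 0  ⇒  +1.
(a,b)_3: α=-2, u≡2; β=-1, v≡2 (mod 3); (2|3)=-1, (2|3)=-1; sign (−1)^0·-1^-1·-1^-2 = -1.
(a,b)_∞: sgn(11)=+, sgn(78)=+, so +1.
(a,b)_11: α=1, u≡9; β=2, v≡3 (mod 11); (9|11)=+1, (3|11)=+1; sign (−1)^0·+1^2·+1^1 = +1.
(a,b)_23: α=2, u≡20; β=0, v≡3 (mod 23); (20|23)=-1, (3|23)=+1; sign (−1)^0·-1^0·+1^2 = +1.
(a,b)_13: α=0, u≡7; β=-1, v≡11 (mod 13); (7|13)=-1, (11|13)=-1; sign (−1)^0·-1^-1·-1^0 = -1.
|Ram(11, 78)| = 2, even; anisotropic at {3, 13}.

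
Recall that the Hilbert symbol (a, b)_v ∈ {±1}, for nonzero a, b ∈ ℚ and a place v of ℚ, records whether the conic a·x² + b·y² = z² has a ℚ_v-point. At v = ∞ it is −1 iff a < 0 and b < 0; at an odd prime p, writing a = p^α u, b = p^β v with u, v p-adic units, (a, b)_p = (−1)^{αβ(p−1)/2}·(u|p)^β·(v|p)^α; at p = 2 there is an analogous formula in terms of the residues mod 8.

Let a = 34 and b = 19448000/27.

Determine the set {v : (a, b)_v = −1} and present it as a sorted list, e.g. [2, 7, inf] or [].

[13, 17]

Mod squares: a ≡ 34, b ≡ 36465. Check v ∈ {∞, 2, 3, 5, 11, 13, 17}.
v=2: v_2(a)=1, v_2(b)=6; units ≡ 1, 1 (mod 8); ε·ε+αω+βω = 0·0+1·0+6·0 ≡ 0  ⇒  (a,b)_2 = +1.
v=17: a=17^1·(≡2), b=17^1·(≡7) mod 17; (2|17)=+1, (7|17)=-1; (−1)^{1·1·8}·(+1)^1·(-1)^1 = -1.
v=5: a=5^0·(≡4), b=5^3·(≡2) mod 5; (4|5)=+1, (2|5)=-1; (−1)^{0·3·2}·(+1)^3·(-1)^0 = +1.
v=∞: 34 > 0 and 36465 > 0  ⇒  (a,b)_∞ = +1.
v=3: a=3^0·(≡1), b=3^-3·(≡2) mod 3; (1|3)=+1, (2|3)=-1; (−1)^{0·-3·1}·(+1)^-3·(-1)^0 = +1.
v=11: a=11^0·(≡1), b=11^1·(≡5) mod 11; (1|11)=+1, (5|11)=+1; (−1)^{0·1·5}·(+1)^1·(+1)^0 = +1.
v=13: a=13^0·(≡8), b=13^1·(≡12) mod 13; (8|13)=-1, (12|13)=+1; (−1)^{0·1·6}·(-1)^1·(+1)^0 = -1.
Ram(34, 36465) = {13, 17}; no ℚ_13-point on the conic.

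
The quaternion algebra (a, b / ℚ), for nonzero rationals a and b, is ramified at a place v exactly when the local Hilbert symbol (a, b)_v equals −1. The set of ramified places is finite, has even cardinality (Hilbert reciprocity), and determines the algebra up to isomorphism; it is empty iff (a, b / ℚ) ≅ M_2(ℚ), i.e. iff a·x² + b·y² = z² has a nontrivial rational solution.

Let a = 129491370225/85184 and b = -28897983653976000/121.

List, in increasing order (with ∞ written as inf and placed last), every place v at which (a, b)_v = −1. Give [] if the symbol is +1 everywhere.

[3, 11]

(a, b) ≡ (447051, -15) mod (ℚ^×)²; places V = {2, 3, 5, 7, 11, 17, 19, 23, 31, ∞}.
(a,b)_17: α=2, u≡1; β=0, v≡9 (mod 17); (1|17)=+1, (9|17)=+1; sign (−1)^0·+1^0·+1^2 = +1.
(a,b)_23: α=1, u≡6; β=2, v≡6 (mod 23); (6|23)=+1, (6|23)=+1; sign (−1)^0·+1^2·+1^1 = +1.
(a,b)_∞: sgn(447051)=+, sgn(-15)=−, so +1.
(a,b)_7: α=2, u≡5; β=0, v≡5 (mod 7); (5|7)=-1, (5|7)=-1; sign (−1)^0·-1^0·-1^2 = +1.
(a,b)_2: α=-6, β=6; u≡3, v≡1 (mod 8); ε(u)ε(v)=1·0, αω(v)=-6·0, βω(u)=6·1; sum ≡ 0  ⇒  +1.
(a,b)_19: α=1, u≡7; β=2, v≡17 (mod 19); (7|19)=+1, (17|19)=+1; sign (−1)^0·+1^2·+1^1 = +1.
(a,b)_11: α=-3, u≡7; β=-2, v≡8 (mod 11); (7|11)=-1, (8|11)=-1; sign (−1)^0·-1^-2·-1^-3 = -1.
(a,b)_3: α=3, u≡1; β=9, v≡1 (mod 3); (1|3)=+1, (1|3)=+1; sign (−1)^1·+1^9·+1^3 = -1.
(a,b)_31: α=1, u≡15; β=2, v≡19 (mod 31); (15|31)=-1, (19|31)=+1; sign (−1)^0·-1^2·+1^1 = +1.
(a,b)_5: α=2, u≡1; β=3, v≡2 (mod 5); (1|5)=+1, (2|5)=-1; sign (−1)^0·+1^3·-1^2 = +1.
|Ram(447051, -15)| = 2, even; anisotropic at {3, 11}.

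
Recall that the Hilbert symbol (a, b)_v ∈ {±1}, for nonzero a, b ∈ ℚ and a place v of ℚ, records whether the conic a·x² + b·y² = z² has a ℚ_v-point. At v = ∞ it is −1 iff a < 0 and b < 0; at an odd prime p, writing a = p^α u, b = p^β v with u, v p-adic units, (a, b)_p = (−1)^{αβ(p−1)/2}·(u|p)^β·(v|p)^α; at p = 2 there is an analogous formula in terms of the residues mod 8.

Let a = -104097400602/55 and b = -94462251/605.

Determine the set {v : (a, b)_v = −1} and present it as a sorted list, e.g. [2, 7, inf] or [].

(a, b) ≡ (-81510, -5655) mod (ℚ^×)²; places V = {2, 3, 5, 11, 13, 17, 19, 29, ∞}.
(a,b)_17: α=4, u≡11; β=4, v≡11 (mod 17); (11|17)=-1, (11|17)=-1; sign (−1)^0·-1^4·-1^4 = +1.
(a,b)_5: α=-1, u≡3; β=-1, v≡4 (mod 5); (3|5)=-1, (4|5)=+1; sign (−1)^0·-1^-1·+1^-1 = -1.
(a,b)_∞: sgn(-81510)=−, sgn(-5655)=−, so -1.
(a,b)_19: α=1, u≡4; β=0, v≡9 (mod 19); (4|19)=+1, (9|19)=+1; sign (−1)^0·+1^0·+1^1 = +1.
(a,b)_29: α=2, u≡1; β=1, v≡17 (mod 29); (1|29)=+1, (17|29)=-1; sign (−1)^0·+1^1·-1^2 = +1.
(a,b)_11: α=-1, u≡5; β=-2, v≡8 (mod 11); (5|11)=+1, (8|11)=-1; sign (−1)^0·+1^-2·-1^-1 = -1.
(a,b)_13: α=1, u≡3; β=1, v≡7 (mod 13); (3|13)=+1, (7|13)=-1; sign (−1)^0·+1^1·-1^1 = -1.
(a,b)_3: α=1, u≡1; β=1, v≡2 (mod 3); (1|3)=+1, (2|3)=-1; sign (−1)^1·+1^1·-1^1 = +1.
(a,b)_2: α=1, β=0; u≡5, v≡1 (mod 8); ε(u)ε(v)=0·0, αω(v)=1·0, βω(u)=0·1; sum ≡ 0  ⇒  +1.
(-81510, -5655 / ℚ) ramifies at {5, 11, 13, ∞}: a division algebra.

[5, 11, 13, inf]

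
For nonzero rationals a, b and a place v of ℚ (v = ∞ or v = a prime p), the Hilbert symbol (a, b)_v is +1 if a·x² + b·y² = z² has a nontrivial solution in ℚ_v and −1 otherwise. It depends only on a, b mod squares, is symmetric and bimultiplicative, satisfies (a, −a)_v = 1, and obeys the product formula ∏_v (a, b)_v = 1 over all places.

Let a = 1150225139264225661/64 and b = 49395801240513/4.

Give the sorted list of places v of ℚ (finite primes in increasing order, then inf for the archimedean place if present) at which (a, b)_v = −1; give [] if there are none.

(a, b) ≡ (142582349, 33337) mod (ℚ^×)²; places V = {2, 3, 7, 13, 17, 37, 47, 53, ∞}.
(a,b)_17: α=1, u≡4; β=1, v≡12 (mod 17); (4|17)=+1, (12|17)=-1; sign (−1)^0·+1^1·-1^1 = -1.
(a,b)_53: α=1, u≡37; β=1, v≡17 (mod 53); (37|53)=+1, (17|53)=+1; sign (−1)^0·+1^1·+1^1 = +1.
(a,b)_∞: sgn(142582349)=+, sgn(33337)=+, so +1.
(a,b)_2: α=-6, β=-2; u≡5, v≡1 (mod 8); ε(u)ε(v)=0·0, αω(v)=-6·0, βω(u)=-2·1; sum ≡ 0  ⇒  +1.
(a,b)_47: α=3, u≡20; β=2, v≡37 (mod 47); (20|47)=-1, (37|47)=+1; sign (−1)^0·-1^2·+1^3 = +1.
(a,b)_37: α=1, u≡28; β=1, v≡22 (mod 37); (28|37)=+1, (22|37)=-1; sign (−1)^0·+1^1·-1^1 = -1.
(a,b)_13: α=3, u≡8; β=2, v≡8 (mod 13); (8|13)=-1, (8|13)=-1; sign (−1)^0·-1^2·-1^3 = -1.
(a,b)_3: α=2, u≡2; β=4, v≡1 (mod 3); (2|3)=-1, (1|3)=+1; sign (−1)^0·-1^4·+1^2 = +1.
(a,b)_7: α=5, u≡6; β=2, v≡5 (mod 7); (6|7)=-1, (5|7)=-1; sign (−1)^0·-1^2·-1^5 = -1.
(142582349, 33337 / ℚ) ramifies at {7, 13, 17, 37}: a division algebra.

[7, 13, 17, 37]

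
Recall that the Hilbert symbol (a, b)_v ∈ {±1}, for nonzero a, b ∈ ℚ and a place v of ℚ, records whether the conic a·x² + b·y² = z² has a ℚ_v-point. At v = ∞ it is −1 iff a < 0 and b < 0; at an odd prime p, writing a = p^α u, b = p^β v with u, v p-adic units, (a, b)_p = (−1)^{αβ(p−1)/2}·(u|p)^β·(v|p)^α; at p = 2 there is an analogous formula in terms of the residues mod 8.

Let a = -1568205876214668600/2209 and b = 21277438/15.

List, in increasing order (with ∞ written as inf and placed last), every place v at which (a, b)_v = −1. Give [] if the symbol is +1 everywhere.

(a, b) ≡ (-1326, 3570) mod (ℚ^×)²; places V = {2, 3, 5, 7, 13, 17, 19, 23, 47, ∞}.
(a,b)_5: α=2, u≡4; β=-1, v≡1 (mod 5); (4|5)=+1, (1|5)=+1; sign (−1)^0·+1^-1·+1^2 = +1.
(a,b)_∞: sgn(-1326)=−, sgn(3570)=+, so +1.
(a,b)_7: α=2, u≡1; β=1, v≡3 (mod 7); (1|7)=+1, (3|7)=-1; sign (−1)^0·+1^1·-1^2 = +1.
(a,b)_17: α=3, u≡6; β=1, v≡14 (mod 17); (6|17)=-1, (14|17)=-1; sign (−1)^0·-1^1·-1^3 = +1.
(a,b)_19: α=2, u≡5; β=0, v≡4 (mod 19); (5|19)=+1, (4|19)=+1; sign (−1)^0·+1^0·+1^2 = +1.
(a,b)_2: α=3, β=1; u≡1, v≡1 (mod 8); ε(u)ε(v)=0·0, αω(v)=3·0, βω(u)=1·0; sum ≡ 0  ⇒  +1.
(a,b)_23: α=0, u≡3; β=2, v≡15 (mod 23); (3|23)=+1, (15|23)=-1; sign (−1)^0·+1^2·-1^0 = +1.
(a,b)_13: α=5, u≡11; β=2, v≡5 (mod 13); (11|13)=-1, (5|13)=-1; sign (−1)^0·-1^2·-1^5 = -1.
(a,b)_47: α=-2, u≡28; β=0, v≡39 (mod 47); (28|47)=+1, (39|47)=-1; sign (−1)^0·+1^0·-1^-2 = +1.
(a,b)_3: α=5, u≡2; β=-1, v≡2 (mod 3); (2|3)=-1, (2|3)=-1; sign (−1)^1·-1^-1·-1^5 = -1.
|Ram(-1326, 3570)| = 2, even; anisotropic at {3, 13}.

[3, 13]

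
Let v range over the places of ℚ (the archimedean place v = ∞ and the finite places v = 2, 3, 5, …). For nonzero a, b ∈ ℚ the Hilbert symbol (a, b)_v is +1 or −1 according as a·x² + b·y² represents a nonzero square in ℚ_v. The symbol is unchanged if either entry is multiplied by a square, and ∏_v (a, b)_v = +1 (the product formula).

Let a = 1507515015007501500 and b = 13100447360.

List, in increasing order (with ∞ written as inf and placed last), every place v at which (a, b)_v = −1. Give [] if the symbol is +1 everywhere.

Mod squares: a ≡ 15015, b ≡ 10010. Check v ∈ {∞, 2, 3, 5, 7, 11, 13}.
v=∞: 15015 > 0 and 10010 > 0  ⇒  (a,b)_∞ = +1.
v=13: a=13^5·(≡8), b=13^3·(≡1) mod 13; (8|13)=-1, (1|13)=+1; (−1)^{5·3·6}·(-1)^3·(+1)^5 = -1.
v=11: a=11^5·(≡4), b=11^3·(≡2) mod 11; (4|11)=+1, (2|11)=-1; (−1)^{5·3·5}·(+1)^3·(-1)^5 = +1.
v=7: a=7^5·(≡3), b=7^1·(≡4) mod 7; (3|7)=-1, (4|7)=+1; (−1)^{5·1·3}·(-1)^1·(+1)^5 = +1.
v=3: a=3^1·(≡1), b=3^0·(≡2) mod 3; (1|3)=+1, (2|3)=-1; (−1)^{1·0·1}·(+1)^0·(-1)^1 = -1.
v=2: v_2(a)=2, v_2(b)=7; units ≡ 7, 5 (mod 8); ε·ε+αω+βω = 1·0+2·1+7·0 ≡ 0  ⇒  (a,b)_2 = +1.
v=5: a=5^3·(≡2), b=5^1·(≡2) mod 5; (2|5)=-1, (2|5)=-1; (−1)^{3·1·2}·(-1)^1·(-1)^3 = +1.
Ram(15015, 10010) = {3, 13}; no ℚ_3-point on the conic.

[3, 13]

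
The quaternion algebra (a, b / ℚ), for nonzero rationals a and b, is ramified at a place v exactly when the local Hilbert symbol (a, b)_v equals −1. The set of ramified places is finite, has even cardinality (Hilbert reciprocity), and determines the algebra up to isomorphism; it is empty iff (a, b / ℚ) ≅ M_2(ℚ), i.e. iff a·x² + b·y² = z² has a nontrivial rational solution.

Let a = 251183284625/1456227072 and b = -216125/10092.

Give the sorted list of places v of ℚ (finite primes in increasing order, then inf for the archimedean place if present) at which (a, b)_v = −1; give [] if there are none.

[5, 7, 13, 19]

Mod squares: a ≡ 1995, b ≡ -25935. Check v ∈ {∞, 2, 3, 5, 7, 13, 17, 19, 23, 29}.
v=3: a=3^-9·(≡2), b=3^-1·(≡1) mod 3; (2|3)=-1, (1|3)=+1; (−1)^{-9·-1·1}·(-1)^-1·(+1)^-9 = +1.
v=29: a=29^0·(≡23), b=29^-2·(≡1) mod 29; (23|29)=+1, (1|29)=+1; (−1)^{0·-2·14}·(+1)^-2·(+1)^0 = +1.
v=5: a=5^3·(≡1), b=5^3·(≡3) mod 5; (1|5)=+1, (3|5)=-1; (−1)^{3·3·2}·(+1)^3·(-1)^3 = -1.
v=2: v_2(a)=-8, v_2(b)=-2; units ≡ 3, 1 (mod 8); ε·ε+αω+βω = 1·0+-8·0+-2·1 ≡ 0  ⇒  (a,b)_2 = +1.
v=13: a=13^4·(≡8), b=13^1·(≡7) mod 13; (8|13)=-1, (7|13)=-1; (−1)^{4·1·6}·(-1)^1·(-1)^4 = -1.
v=19: a=19^1·(≡13), b=19^1·(≡2) mod 19; (13|19)=-1, (2|19)=-1; (−1)^{1·1·9}·(-1)^1·(-1)^1 = -1.
v=23: a=23^2·(≡17), b=23^0·(≡8) mod 23; (17|23)=-1, (8|23)=+1; (−1)^{2·0·11}·(-1)^0·(+1)^2 = +1.
v=17: a=17^-2·(≡12), b=17^0·(≡12) mod 17; (12|17)=-1, (12|17)=-1; (−1)^{-2·0·8}·(-1)^0·(-1)^-2 = +1.
v=7: a=7^1·(≡6), b=7^1·(≡6) mod 7; (6|7)=-1, (6|7)=-1; (−1)^{1·1·3}·(-1)^1·(-1)^1 = -1.
v=∞: 1995 > 0 and -25935 < 0  ⇒  (a,b)_∞ = +1.
|Ram(1995, -25935)| = 4, even; anisotropic at {5, 7, 13, 19}.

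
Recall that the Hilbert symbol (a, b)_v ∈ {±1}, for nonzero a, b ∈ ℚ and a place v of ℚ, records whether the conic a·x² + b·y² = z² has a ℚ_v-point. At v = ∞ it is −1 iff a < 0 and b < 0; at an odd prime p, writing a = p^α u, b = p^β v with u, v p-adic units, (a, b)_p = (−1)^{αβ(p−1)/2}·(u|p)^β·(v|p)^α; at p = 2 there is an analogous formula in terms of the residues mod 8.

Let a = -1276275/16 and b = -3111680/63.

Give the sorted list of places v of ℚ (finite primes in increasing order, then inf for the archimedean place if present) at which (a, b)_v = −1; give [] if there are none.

[7, 11, 13, inf]

Mod squares: a ≡ -51051, b ≡ -85085. Check v ∈ {∞, 2, 3, 5, 7, 11, 13, 17}.
v=∞: -51051 < 0 and -85085 < 0  ⇒  (a,b)_∞ = -1.
v=13: a=13^1·(≡9), b=13^1·(≡2) mod 13; (9|13)=+1, (2|13)=-1; (−1)^{1·1·6}·(+1)^1·(-1)^1 = -1.
v=11: a=11^1·(≡5), b=11^1·(≡5) mod 11; (5|11)=+1, (5|11)=+1; (−1)^{1·1·5}·(+1)^1·(+1)^1 = -1.
v=17: a=17^1·(≡3), b=17^1·(≡7) mod 17; (3|17)=-1, (7|17)=-1; (−1)^{1·1·8}·(-1)^1·(-1)^1 = +1.
v=2: v_2(a)=-4, v_2(b)=8; units ≡ 5, 3 (mod 8); ε·ε+αω+βω = 0·1+-4·1+8·1 ≡ 0  ⇒  (a,b)_2 = +1.
v=5: a=5^2·(≡4), b=5^1·(≡3) mod 5; (4|5)=+1, (3|5)=-1; (−1)^{2·1·2}·(+1)^1·(-1)^2 = +1.
v=3: a=3^1·(≡2), b=3^-2·(≡1) mod 3; (2|3)=-1, (1|3)=+1; (−1)^{1·-2·1}·(-1)^-2·(+1)^1 = +1.
v=7: a=7^1·(≡2), b=7^-1·(≡1) mod 7; (2|7)=+1, (1|7)=+1; (−1)^{1·-1·3}·(+1)^-1·(+1)^1 = -1.
|Ram(-51051, -85085)| = 4, even; anisotropic at {7, 11, 13, ∞}.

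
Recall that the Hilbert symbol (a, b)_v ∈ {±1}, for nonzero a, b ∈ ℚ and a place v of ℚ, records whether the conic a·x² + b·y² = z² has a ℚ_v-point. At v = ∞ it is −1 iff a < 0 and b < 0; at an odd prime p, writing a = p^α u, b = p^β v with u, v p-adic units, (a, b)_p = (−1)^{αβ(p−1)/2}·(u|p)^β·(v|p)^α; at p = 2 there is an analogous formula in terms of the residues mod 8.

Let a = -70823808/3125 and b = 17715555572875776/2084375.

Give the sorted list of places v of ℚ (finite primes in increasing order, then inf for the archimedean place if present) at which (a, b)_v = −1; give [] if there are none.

(a, b) ≡ (-7590, 302504510) mod (ℚ^×)²; places V = {2, 3, 5, 7, 11, 19, 23, 29, 31, ∞}.
(a,b)_2: α=7, β=9; u≡5, v≡7 (mod 8); ε(u)ε(v)=0·1, αω(v)=7·0, βω(u)=9·1; sum ≡ 1  ⇒  -1.
(a,b)_29: α=0, u≡26; β=-1, v≡13 (mod 29); (26|29)=-1, (13|29)=+1; sign (−1)^0·-1^-1·+1^0 = -1.
(a,b)_23: α=1, u≡11; β=-1, v≡4 (mod 23); (11|23)=-1, (4|23)=+1; sign (−1)^1·-1^-1·+1^1 = +1.
(a,b)_7: α=0, u≡5; β=1, v≡3 (mod 7); (5|7)=-1, (3|7)=-1; sign (−1)^0·-1^1·-1^0 = -1.
(a,b)_5: α=-5, u≡2; β=-5, v≡3 (mod 5); (2|5)=-1, (3|5)=-1; sign (−1)^0·-1^-5·-1^-5 = +1.
(a,b)_3: α=7, u≡2; β=8, v≡2 (mod 3); (2|3)=-1, (2|3)=-1; sign (−1)^0·-1^8·-1^7 = -1.
(a,b)_∞: sgn(-7590)=−, sgn(302504510)=+, so +1.
(a,b)_11: α=1, u≡3; β=3, v≡5 (mod 11); (3|11)=+1, (5|11)=+1; sign (−1)^1·+1^3·+1^1 = -1.
(a,b)_31: α=0, u≡5; β=3, v≡29 (mod 31); (5|31)=+1, (29|31)=-1; sign (−1)^0·+1^3·-1^0 = +1.
(a,b)_19: α=0, u≡13; β=1, v≡15 (mod 19); (13|19)=-1, (15|19)=-1; sign (−1)^0·-1^1·-1^0 = -1.
(-7590, 302504510 / ℚ) ramifies at {2, 3, 7, 11, 19, 29}: a division algebra.

[2, 3, 7, 11, 19, 29]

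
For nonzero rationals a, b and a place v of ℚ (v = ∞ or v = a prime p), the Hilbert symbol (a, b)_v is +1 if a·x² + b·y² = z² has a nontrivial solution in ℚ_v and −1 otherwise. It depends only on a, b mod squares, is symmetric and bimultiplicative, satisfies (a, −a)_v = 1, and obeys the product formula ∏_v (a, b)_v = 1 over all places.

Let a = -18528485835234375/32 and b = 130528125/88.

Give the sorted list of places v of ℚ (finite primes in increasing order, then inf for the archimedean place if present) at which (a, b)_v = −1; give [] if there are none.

[3, 13]

(a, b) ≡ (-910, 510510) mod (ℚ^×)²; places V = {2, 3, 5, 7, 11, 13, 17, ∞}.
(a,b)_13: α=3, u≡8; β=1, v≡1 (mod 13); (8|13)=-1, (1|13)=+1; sign (−1)^0·-1^1·+1^3 = -1.
(a,b)_3: α=2, u≡2; β=3, v≡1 (mod 3); (2|3)=-1, (1|3)=+1; sign (−1)^0·-1^3·+1^2 = -1.
(a,b)_2: α=-5, β=-3; u≡1, v≡7 (mod 8); ε(u)ε(v)=0·1, αω(v)=-5·0, βω(u)=-3·0; sum ≡ 0  ⇒  +1.
(a,b)_∞: sgn(-910)=−, sgn(510510)=+, so +1.
(a,b)_5: α=7, u≡2; β=5, v≡3 (mod 5); (2|5)=-1, (3|5)=-1; sign (−1)^0·-1^5·-1^7 = +1.
(a,b)_7: α=3, u≡3; β=1, v≡4 (mod 7); (3|7)=-1, (4|7)=+1; sign (−1)^1·-1^1·+1^3 = +1.
(a,b)_17: α=2, u≡9; β=1, v≡8 (mod 17); (9|17)=+1, (8|17)=+1; sign (−1)^0·+1^1·+1^2 = +1.
(a,b)_11: α=2, u≡9; β=-1, v≡3 (mod 11); (9|11)=+1, (3|11)=+1; sign (−1)^0·+1^-1·+1^2 = +1.
(-910, 510510 / ℚ) ramifies at {3, 13}: a division algebra.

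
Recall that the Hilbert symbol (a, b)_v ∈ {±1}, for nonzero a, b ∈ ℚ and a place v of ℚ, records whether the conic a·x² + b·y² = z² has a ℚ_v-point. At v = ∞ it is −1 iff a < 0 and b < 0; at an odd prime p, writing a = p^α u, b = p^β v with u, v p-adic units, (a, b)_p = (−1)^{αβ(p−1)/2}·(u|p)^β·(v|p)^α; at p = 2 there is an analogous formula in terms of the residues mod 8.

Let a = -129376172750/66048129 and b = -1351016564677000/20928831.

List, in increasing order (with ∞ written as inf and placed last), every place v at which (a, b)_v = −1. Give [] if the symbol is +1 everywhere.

Mod squares: a ≡ -110, b ≡ -30030. Check v ∈ {∞, 2, 3, 5, 7, 11, 13, 19, 43, 47}.
v=7: a=7^-2·(≡1), b=7^-3·(≡2) mod 7; (1|7)=+1, (2|7)=+1; (−1)^{-2·-3·3}·(+1)^-3·(+1)^-2 = +1.
v=∞: -110 < 0 and -30030 < 0  ⇒  (a,b)_∞ = -1.
v=19: a=19^6·(≡4), b=19^6·(≡7) mod 19; (4|19)=+1, (7|19)=+1; (−1)^{6·6·9}·(+1)^6·(+1)^6 = +1.
v=3: a=3^-6·(≡1), b=3^-1·(≡1) mod 3; (1|3)=+1, (1|3)=+1; (−1)^{-6·-1·1}·(+1)^-1·(+1)^-6 = +1.
v=47: a=47^0·(≡10), b=47^2·(≡24) mod 47; (10|47)=-1, (24|47)=+1; (−1)^{0·2·23}·(-1)^2·(+1)^0 = +1.
v=43: a=43^-2·(≡34), b=43^-2·(≡3) mod 43; (34|43)=-1, (3|43)=-1; (−1)^{-2·-2·21}·(-1)^-2·(-1)^-2 = +1.
v=11: a=11^1·(≡5), b=11^-1·(≡9) mod 11; (5|11)=+1, (9|11)=+1; (−1)^{1·-1·5}·(+1)^-1·(+1)^1 = -1.
v=13: a=13^0·(≡5), b=13^1·(≡1) mod 13; (5|13)=-1, (1|13)=+1; (−1)^{0·1·6}·(-1)^1·(+1)^0 = -1.
v=5: a=5^3·(≡2), b=5^3·(≡4) mod 5; (2|5)=-1, (4|5)=+1; (−1)^{3·3·2}·(-1)^3·(+1)^3 = -1.
v=2: v_2(a)=1, v_2(b)=3; units ≡ 1, 1 (mod 8); ε·ε+αω+βω = 0·0+1·0+3·0 ≡ 0  ⇒  (a,b)_2 = +1.
Ram(-110, -30030) = {5, 11, 13, ∞}; no ℚ_5-point on the conic.

[5, 11, 13, inf]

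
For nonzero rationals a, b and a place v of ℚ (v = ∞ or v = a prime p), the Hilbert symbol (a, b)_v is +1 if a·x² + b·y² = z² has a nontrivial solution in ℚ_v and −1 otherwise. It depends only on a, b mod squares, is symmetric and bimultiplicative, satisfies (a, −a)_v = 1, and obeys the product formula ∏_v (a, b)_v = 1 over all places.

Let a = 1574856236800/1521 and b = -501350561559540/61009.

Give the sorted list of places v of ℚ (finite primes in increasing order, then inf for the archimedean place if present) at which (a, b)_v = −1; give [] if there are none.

[2, 5, 7, 11]

Mod squares: a ≡ 7, b ≡ -165. Check v ∈ {∞, 2, 3, 5, 7, 11, 13, 19}.
v=3: a=3^-2·(≡1), b=3^3·(≡2) mod 3; (1|3)=+1, (2|3)=-1; (−1)^{-2·3·1}·(+1)^3·(-1)^-2 = +1.
v=11: a=11^4·(≡8), b=11^5·(≡8) mod 11; (8|11)=-1, (8|11)=-1; (−1)^{4·5·5}·(-1)^5·(-1)^4 = -1.
v=∞: 7 > 0 and -165 < 0  ⇒  (a,b)_∞ = +1.
v=19: a=19^0·(≡17), b=19^-2·(≡4) mod 19; (17|19)=+1, (4|19)=+1; (−1)^{0·-2·9}·(+1)^-2·(+1)^0 = +1.
v=13: a=13^-2·(≡6), b=13^-2·(≡10) mod 13; (6|13)=-1, (10|13)=+1; (−1)^{-2·-2·6}·(-1)^-2·(+1)^-2 = +1.
v=5: a=5^2·(≡2), b=5^1·(≡3) mod 5; (2|5)=-1, (3|5)=-1; (−1)^{2·1·2}·(-1)^1·(-1)^2 = -1.
v=7: a=7^5·(≡4), b=7^8·(≡3) mod 7; (4|7)=+1, (3|7)=-1; (−1)^{5·8·3}·(+1)^8·(-1)^5 = -1.
v=2: v_2(a)=8, v_2(b)=2; units ≡ 7, 3 (mod 8); ε·ε+αω+βω = 1·1+8·1+2·0 ≡ 1  ⇒  (a,b)_2 = -1.
|Ram(7, -165)| = 4, even; anisotropic at {2, 5, 7, 11}.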